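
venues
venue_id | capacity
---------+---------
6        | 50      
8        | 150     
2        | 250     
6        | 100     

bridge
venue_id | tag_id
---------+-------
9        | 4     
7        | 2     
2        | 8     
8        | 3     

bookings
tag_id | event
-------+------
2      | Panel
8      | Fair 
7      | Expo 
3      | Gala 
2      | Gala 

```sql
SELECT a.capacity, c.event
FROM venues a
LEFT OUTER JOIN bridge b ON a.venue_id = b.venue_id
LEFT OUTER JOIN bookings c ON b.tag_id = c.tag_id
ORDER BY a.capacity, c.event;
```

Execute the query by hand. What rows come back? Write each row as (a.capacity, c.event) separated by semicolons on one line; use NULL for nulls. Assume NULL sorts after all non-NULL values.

(50, NULL); (100, NULL); (150, Gala); (250, Fair)

Evaluate left to right. First `venues a LEFT JOIN bridge b` on venue_id: 4 row(s).
Then LEFT JOIN `bookings c` on tag_id: each of those 4 rows is kept; rows whose b.tag_id has no match in c get NULL for c's columns.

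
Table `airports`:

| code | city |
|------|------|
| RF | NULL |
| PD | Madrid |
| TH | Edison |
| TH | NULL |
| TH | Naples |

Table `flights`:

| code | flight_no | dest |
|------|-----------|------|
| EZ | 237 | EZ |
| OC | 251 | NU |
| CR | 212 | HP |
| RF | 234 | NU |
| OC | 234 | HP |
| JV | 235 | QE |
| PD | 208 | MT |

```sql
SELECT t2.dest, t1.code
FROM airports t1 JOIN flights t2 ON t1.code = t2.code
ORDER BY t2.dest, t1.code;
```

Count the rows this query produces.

INNER JOIN keeps only pairs where the ON condition holds.
Matching on t1.code = t2.code.
- t1[0] code=RF → 1 match(es) in t2 → 1 row(s).
- t1[1] code=PD → 1 match(es) in t2 → 1 row(s).
- t1[2] code=TH → no match; dropped.
- t1[3] code=TH → no match; dropped.
- t1[4] code=TH → no match; dropped.
Total: 2 rows.

2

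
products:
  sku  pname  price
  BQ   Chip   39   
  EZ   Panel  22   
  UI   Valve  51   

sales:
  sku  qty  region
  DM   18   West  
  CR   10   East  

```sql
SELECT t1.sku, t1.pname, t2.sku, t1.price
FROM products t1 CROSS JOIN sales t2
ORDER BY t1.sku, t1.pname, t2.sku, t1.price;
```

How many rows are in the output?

6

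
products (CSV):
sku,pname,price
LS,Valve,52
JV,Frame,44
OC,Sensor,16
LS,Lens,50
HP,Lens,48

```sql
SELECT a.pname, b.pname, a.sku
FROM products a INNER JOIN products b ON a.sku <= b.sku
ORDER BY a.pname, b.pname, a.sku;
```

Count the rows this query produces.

INNER JOIN keeps only pairs where the ON condition holds.
Matching on a.sku <= b.sku.
Matched pairs: 16.
Total: 16 rows.

16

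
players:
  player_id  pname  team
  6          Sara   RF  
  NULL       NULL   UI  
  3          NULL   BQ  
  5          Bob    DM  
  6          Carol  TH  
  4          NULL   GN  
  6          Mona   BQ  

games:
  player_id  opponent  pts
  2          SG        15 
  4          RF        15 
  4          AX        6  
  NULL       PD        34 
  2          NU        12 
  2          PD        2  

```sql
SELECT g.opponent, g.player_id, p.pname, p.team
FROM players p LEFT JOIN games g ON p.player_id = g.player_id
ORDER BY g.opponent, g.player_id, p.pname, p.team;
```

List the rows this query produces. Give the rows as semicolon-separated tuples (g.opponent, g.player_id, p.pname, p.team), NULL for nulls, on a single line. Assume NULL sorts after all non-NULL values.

LEFT JOIN keeps every row from `players`; unmatched rows get NULL for `games`'s columns.
Matching on p.player_id = g.player_id. A NULL in a compared column never satisfies the condition.
- p (player_id=6) has no partner → padded with NULL.
- p (player_id=NULL) has no partner → padded with NULL.
- p (player_id=3) has no partner → padded with NULL.
- p (player_id=5) has no partner → padded with NULL.
- p (player_id=6) has no partner → padded with NULL.
- p (player_id=4) pairs with 2 row(s) of g.
- p (player_id=6) has no partner → padded with NULL.
After projecting and ordering:
g.opponent | g.player_id | p.pname | p.team
AX | 4 | NULL | GN
RF | 4 | NULL | GN
NULL | NULL | Bob | DM
NULL | NULL | Carol | TH
NULL | NULL | Mona | BQ
NULL | NULL | Sara | RF
NULL | NULL | NULL | BQ
NULL | NULL | NULL | UI

(AX, 4, NULL, GN); (RF, 4, NULL, GN); (NULL, NULL, Bob, DM); (NULL, NULL, Carol, TH); (NULL, NULL, Mona, BQ); (NULL, NULL, Sara, RF); (NULL, NULL, NULL, BQ); (NULL, NULL, NULL, UI)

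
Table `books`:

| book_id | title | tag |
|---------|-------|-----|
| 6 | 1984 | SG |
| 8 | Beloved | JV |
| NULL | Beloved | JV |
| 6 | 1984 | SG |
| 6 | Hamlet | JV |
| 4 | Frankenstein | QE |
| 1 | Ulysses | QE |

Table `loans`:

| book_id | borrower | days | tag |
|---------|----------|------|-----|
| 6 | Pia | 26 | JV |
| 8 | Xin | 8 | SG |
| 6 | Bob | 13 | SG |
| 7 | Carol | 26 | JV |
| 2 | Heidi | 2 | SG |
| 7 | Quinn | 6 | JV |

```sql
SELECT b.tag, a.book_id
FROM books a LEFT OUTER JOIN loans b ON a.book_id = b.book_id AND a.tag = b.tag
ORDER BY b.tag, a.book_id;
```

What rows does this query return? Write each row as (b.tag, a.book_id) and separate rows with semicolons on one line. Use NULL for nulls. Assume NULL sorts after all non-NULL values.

(JV, 6); (SG, 6); (SG, 6); (NULL, 1); (NULL, 4); (NULL, 8); (NULL, NULL)

LEFT JOIN keeps every row from `books`; unmatched rows get NULL for `loans`'s columns.
Matching on a.book_id = b.book_id AND a.tag = b.tag. A NULL in a compared column never satisfies the condition.
- book_id=6, tag=SG: 1 matching b row(s), so 1 row(s) emitted.
- book_id=8, tag=JV: no b row matches, row kept with b columns NULL.
- book_id=NULL, tag=JV: no b row matches, row kept with b columns NULL.
- book_id=6, tag=SG: 1 matching b row(s), so 1 row(s) emitted.
- book_id=6, tag=JV: 1 matching b row(s), so 1 row(s) emitted.
- book_id=4, tag=QE: no b row matches, row kept with b columns NULL.
- book_id=1, tag=QE: no b row matches, row kept with b columns NULL.
After projecting and ordering:
b.tag | a.book_id
JV | 6
SG | 6
SG | 6
NULL | 1
NULL | 4
NULL | 8
NULL | NULL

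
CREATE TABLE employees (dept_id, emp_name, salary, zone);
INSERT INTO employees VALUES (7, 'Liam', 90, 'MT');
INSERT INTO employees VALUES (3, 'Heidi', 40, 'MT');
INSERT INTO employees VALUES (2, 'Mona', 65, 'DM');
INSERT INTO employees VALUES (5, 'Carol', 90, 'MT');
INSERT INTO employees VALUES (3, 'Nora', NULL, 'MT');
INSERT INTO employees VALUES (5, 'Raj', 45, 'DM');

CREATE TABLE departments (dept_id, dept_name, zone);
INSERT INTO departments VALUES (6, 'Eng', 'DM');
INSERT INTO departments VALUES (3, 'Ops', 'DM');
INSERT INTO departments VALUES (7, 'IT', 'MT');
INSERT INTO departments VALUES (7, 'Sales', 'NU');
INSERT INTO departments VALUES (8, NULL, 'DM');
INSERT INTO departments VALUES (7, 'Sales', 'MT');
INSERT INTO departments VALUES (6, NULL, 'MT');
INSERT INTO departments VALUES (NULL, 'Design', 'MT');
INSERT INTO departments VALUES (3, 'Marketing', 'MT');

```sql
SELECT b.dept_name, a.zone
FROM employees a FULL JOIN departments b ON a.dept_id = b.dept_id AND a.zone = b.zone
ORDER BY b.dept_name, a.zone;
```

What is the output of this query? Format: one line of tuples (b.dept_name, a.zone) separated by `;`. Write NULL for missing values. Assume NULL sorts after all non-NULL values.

(Design, NULL); (Eng, NULL); (IT, MT); (Marketing, MT); (Marketing, MT); (Ops, NULL); (Sales, MT); (Sales, NULL); (NULL, DM); (NULL, DM); (NULL, MT); (NULL, NULL); (NULL, NULL)

FULL OUTER JOIN keeps every row from both sides; unmatched rows get NULL for the other side's columns.
Matching on a.dept_id = b.dept_id AND a.zone = b.zone. A NULL in a compared column never satisfies the condition.
Matched pairs: 4; unmatched a rows kept: 3; unmatched b rows kept: 6.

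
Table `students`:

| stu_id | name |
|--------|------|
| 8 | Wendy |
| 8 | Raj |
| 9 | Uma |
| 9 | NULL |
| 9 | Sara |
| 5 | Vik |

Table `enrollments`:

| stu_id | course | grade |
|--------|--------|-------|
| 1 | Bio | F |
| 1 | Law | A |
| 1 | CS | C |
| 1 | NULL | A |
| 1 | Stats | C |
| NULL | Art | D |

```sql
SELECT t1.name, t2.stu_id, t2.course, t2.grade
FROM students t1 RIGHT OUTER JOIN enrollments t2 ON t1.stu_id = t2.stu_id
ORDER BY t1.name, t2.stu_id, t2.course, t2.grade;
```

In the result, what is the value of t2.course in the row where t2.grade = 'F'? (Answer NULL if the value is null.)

RIGHT JOIN keeps every row from `enrollments`; unmatched rows get NULL for `students`'s columns.
Matching on t1.stu_id = t2.stu_id. A NULL in a compared column never satisfies the condition.
- t1 row (stu_id=8): no match.
- t1 row (stu_id=8): no match.
- t1 row (stu_id=9): no match.
- t1 row (stu_id=9): no match.
- t1 row (stu_id=9): no match.
- t1 row (stu_id=5): no match.
- plus 6 unmatched t2 row(s), each kept with NULL t1 columns.

Bio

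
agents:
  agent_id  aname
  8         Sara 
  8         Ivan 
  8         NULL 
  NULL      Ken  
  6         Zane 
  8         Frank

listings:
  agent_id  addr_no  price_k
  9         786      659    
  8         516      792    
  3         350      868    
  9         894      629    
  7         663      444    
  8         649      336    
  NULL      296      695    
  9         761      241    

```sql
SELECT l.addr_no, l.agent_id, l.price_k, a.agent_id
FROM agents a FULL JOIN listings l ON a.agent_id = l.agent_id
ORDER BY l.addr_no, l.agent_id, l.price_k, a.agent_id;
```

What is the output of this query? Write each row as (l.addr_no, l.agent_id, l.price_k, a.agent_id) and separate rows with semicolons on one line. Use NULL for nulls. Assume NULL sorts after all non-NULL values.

(296, NULL, 695, NULL); (350, 3, 868, NULL); (516, 8, 792, 8); (516, 8, 792, 8); (516, 8, 792, 8); (516, 8, 792, 8); (649, 8, 336, 8); (649, 8, 336, 8); (649, 8, 336, 8); (649, 8, 336, 8); (663, 7, 444, NULL); (761, 9, 241, NULL); (786, 9, 659, NULL); (894, 9, 629, NULL); (NULL, NULL, NULL, 6); (NULL, NULL, NULL, NULL)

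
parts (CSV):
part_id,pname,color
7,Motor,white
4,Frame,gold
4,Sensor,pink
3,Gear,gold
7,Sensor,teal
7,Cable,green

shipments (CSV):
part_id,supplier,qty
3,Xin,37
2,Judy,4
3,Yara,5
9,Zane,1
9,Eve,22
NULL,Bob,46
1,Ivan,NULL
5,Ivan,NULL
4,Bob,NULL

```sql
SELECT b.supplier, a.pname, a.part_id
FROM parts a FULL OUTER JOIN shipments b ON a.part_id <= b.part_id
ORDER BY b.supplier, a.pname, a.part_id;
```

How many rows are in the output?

FULL OUTER JOIN keeps every row from both sides; unmatched rows get NULL for the other side's columns.
Matching on a.part_id <= b.part_id. A NULL in a compared column never satisfies the condition.
Matched pairs: 20; unmatched a rows kept: 0; unmatched b rows kept: 3.
Total: 20 matched + 3 padded = 23 rows.

23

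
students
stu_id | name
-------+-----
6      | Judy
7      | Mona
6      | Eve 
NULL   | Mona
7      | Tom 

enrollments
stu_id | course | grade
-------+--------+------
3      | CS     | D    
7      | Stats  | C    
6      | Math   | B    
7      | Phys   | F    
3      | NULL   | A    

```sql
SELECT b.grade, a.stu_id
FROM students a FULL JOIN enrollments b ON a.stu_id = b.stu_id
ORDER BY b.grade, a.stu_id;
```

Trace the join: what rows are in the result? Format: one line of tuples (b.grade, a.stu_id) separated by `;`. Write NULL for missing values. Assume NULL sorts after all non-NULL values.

FULL OUTER JOIN keeps every row from both sides; unmatched rows get NULL for the other side's columns.
Matching on a.stu_id = b.stu_id. A NULL in a compared column never satisfies the condition.
- a[0] stu_id=6 → 1 match(es) in b → 1 row(s).
- a[1] stu_id=7 → 2 match(es) in b → 2 row(s).
- a[2] stu_id=6 → 1 match(es) in b → 1 row(s).
- a[3] stu_id=NULL → no match; kept with NULLs on the b side.
- a[4] stu_id=7 → 2 match(es) in b → 2 row(s).
- plus 2 unmatched b row(s), each kept with NULL a columns.
After projecting and ordering:
b.grade | a.stu_id
A | NULL
B | 6
B | 6
C | 7
C | 7
D | NULL
F | 7
F | 7
NULL | NULL

(A, NULL); (B, 6); (B, 6); (C, 7); (C, 7); (D, NULL); (F, 7); (F, 7); (NULL, NULL)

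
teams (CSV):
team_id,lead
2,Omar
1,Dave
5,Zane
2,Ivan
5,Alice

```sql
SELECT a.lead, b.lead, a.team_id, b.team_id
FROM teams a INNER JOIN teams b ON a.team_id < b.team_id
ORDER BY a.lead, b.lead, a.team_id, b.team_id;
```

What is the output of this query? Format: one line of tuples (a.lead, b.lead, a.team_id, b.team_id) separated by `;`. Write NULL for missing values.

(Dave, Alice, 1, 5); (Dave, Ivan, 1, 2); (Dave, Omar, 1, 2); (Dave, Zane, 1, 5); (Ivan, Alice, 2, 5); (Ivan, Zane, 2, 5); (Omar, Alice, 2, 5); (Omar, Zane, 2, 5)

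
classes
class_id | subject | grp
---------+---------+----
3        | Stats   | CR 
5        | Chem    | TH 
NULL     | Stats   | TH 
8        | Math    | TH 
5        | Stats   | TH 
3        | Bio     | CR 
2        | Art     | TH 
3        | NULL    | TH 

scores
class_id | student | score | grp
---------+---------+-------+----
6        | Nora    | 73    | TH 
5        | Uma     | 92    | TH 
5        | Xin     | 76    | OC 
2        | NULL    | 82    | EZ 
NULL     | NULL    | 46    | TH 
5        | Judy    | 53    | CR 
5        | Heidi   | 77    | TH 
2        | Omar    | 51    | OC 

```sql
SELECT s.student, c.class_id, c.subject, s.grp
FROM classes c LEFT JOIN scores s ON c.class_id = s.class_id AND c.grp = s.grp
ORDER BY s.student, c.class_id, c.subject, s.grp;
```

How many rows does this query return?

10

LEFT JOIN keeps every row from `classes`; unmatched rows get NULL for `scores`'s columns.
Matching on c.class_id = s.class_id AND c.grp = s.grp. A NULL in a compared column never satisfies the condition.
- class_id=3, grp=CR: no s row matches, row kept with s columns NULL.
- class_id=5, grp=TH: 2 matching s row(s), so 2 row(s) emitted.
- class_id=NULL, grp=TH: no s row matches, row kept with s columns NULL.
- class_id=8, grp=TH: no s row matches, row kept with s columns NULL.
- class_id=5, grp=TH: 2 matching s row(s), so 2 row(s) emitted.
- class_id=3, grp=CR: no s row matches, row kept with s columns NULL.
- class_id=2, grp=TH: no s row matches, row kept with s columns NULL.
- class_id=3, grp=TH: no s row matches, row kept with s columns NULL.
Total: 4 matched + 6 padded = 10 rows.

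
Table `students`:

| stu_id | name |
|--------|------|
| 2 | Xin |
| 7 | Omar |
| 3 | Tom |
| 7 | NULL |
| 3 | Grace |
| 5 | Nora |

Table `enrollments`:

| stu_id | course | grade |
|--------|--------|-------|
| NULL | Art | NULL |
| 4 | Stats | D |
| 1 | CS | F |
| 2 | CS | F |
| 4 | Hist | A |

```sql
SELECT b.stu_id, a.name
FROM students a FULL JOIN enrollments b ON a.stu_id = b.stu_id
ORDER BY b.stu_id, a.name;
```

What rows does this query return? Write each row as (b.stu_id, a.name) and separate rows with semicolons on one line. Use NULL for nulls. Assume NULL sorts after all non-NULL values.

(1, NULL); (2, Xin); (4, NULL); (4, NULL); (NULL, Grace); (NULL, Nora); (NULL, Omar); (NULL, Tom); (NULL, NULL); (NULL, NULL)

FULL OUTER JOIN keeps every row from both sides; unmatched rows get NULL for the other side's columns.
Matching on a.stu_id = b.stu_id. A NULL in a compared column never satisfies the condition.
- stu_id=2: 1 matching b row(s), so 1 row(s) emitted.
- stu_id=7: no b row matches, row kept with b columns NULL.
- stu_id=3: no b row matches, row kept with b columns NULL.
- stu_id=7: no b row matches, row kept with b columns NULL.
- stu_id=3: no b row matches, row kept with b columns NULL.
- stu_id=5: no b row matches, row kept with b columns NULL.
- 4 b row(s) had no a match → kept, a columns NULL.
After projecting and ordering:
b.stu_id | a.name
1 | NULL
2 | Xin
4 | NULL
4 | NULL
NULL | Grace
NULL | Nora
NULL | Omar
NULL | Tom
NULL | NULL
NULL | NULL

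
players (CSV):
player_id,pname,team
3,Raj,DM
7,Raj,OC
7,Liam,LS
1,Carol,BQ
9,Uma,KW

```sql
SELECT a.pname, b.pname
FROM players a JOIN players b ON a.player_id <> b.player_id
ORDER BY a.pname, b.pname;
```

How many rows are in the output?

INNER JOIN keeps only pairs where the ON condition holds.
Matching on a.player_id <> b.player_id.
- a (player_id=3) pairs with 4 row(s) of b.
- a (player_id=7) pairs with 3 row(s) of b.
- a (player_id=7) pairs with 3 row(s) of b.
- a (player_id=1) pairs with 4 row(s) of b.
- a (player_id=9) pairs with 4 row(s) of b.
Total: 18 rows.

18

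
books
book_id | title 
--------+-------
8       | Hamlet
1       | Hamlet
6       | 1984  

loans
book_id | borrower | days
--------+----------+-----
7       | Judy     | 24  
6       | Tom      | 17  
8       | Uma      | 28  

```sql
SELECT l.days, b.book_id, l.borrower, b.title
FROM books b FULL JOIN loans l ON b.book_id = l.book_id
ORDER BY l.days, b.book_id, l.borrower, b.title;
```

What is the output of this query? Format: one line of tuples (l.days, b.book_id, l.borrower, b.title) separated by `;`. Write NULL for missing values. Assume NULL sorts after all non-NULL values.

(17, 6, Tom, 1984); (24, NULL, Judy, NULL); (28, 8, Uma, Hamlet); (NULL, 1, NULL, Hamlet)

FULL OUTER JOIN keeps every row from both sides; unmatched rows get NULL for the other side's columns.
Matching on b.book_id = l.book_id.
Matched pairs: 2; unmatched b rows kept: 1; unmatched l rows kept: 1.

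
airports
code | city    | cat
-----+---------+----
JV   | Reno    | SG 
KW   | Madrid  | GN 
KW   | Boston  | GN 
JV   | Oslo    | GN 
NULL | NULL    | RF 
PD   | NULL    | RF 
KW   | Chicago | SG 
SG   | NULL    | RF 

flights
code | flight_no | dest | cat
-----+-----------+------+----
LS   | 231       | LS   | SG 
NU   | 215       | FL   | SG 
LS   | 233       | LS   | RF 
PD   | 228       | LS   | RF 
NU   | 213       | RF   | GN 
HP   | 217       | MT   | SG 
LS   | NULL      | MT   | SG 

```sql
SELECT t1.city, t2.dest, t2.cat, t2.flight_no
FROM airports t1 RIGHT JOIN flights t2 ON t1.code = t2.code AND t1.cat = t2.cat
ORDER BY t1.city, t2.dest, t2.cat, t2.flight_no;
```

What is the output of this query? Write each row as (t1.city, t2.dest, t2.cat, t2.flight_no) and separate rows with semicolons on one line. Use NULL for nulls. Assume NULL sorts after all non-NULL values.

RIGHT JOIN keeps every row from `flights`; unmatched rows get NULL for `airports`'s columns.
Matching on t1.code = t2.code AND t1.cat = t2.cat. A NULL in a compared column never satisfies the condition.
- code=JV, cat=SG: no matching t2 row.
- code=KW, cat=GN: no matching t2 row.
- code=KW, cat=GN: no matching t2 row.
- code=JV, cat=GN: no matching t2 row.
- code=NULL, cat=RF: no matching t2 row.
- code=PD, cat=RF: 1 matching t2 row(s), so 1 row(s) emitted.
- code=KW, cat=SG: no matching t2 row.
- code=SG, cat=RF: no matching t2 row.
- 6 t2 row(s) had no t1 match → kept, t1 columns NULL.
After projecting and ordering:
t1.city | t2.dest | t2.cat | t2.flight_no
NULL | FL | SG | 215
NULL | LS | RF | 228
NULL | LS | RF | 233
NULL | LS | SG | 231
NULL | MT | SG | 217
NULL | MT | SG | NULL
NULL | RF | GN | 213

(NULL, FL, SG, 215); (NULL, LS, RF, 228); (NULL, LS, RF, 233); (NULL, LS, SG, 231); (NULL, MT, SG, 217); (NULL, MT, SG, NULL); (NULL, RF, GN, 213)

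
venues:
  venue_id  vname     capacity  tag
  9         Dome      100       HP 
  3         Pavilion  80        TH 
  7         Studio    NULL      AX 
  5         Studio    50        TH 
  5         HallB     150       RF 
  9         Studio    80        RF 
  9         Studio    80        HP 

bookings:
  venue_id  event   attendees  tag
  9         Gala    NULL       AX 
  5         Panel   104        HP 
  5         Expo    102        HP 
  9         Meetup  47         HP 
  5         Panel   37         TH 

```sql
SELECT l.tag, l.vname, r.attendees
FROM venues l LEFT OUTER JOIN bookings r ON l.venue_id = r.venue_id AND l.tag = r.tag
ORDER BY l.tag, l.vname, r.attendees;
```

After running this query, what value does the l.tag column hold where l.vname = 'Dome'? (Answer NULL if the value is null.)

LEFT JOIN keeps every row from `venues`; unmatched rows get NULL for `bookings`'s columns.
Matching on l.venue_id = r.venue_id AND l.tag = r.tag.
- venue_id=9, tag=HP: 1 matching r row(s), so 1 row(s) emitted.
- venue_id=3, tag=TH: no r row matches, row kept with r columns NULL.
- venue_id=7, tag=AX: no r row matches, row kept with r columns NULL.
- venue_id=5, tag=TH: 1 matching r row(s), so 1 row(s) emitted.
- venue_id=5, tag=RF: no r row matches, row kept with r columns NULL.
- venue_id=9, tag=RF: no r row matches, row kept with r columns NULL.
- venue_id=9, tag=HP: 1 matching r row(s), so 1 row(s) emitted.

HP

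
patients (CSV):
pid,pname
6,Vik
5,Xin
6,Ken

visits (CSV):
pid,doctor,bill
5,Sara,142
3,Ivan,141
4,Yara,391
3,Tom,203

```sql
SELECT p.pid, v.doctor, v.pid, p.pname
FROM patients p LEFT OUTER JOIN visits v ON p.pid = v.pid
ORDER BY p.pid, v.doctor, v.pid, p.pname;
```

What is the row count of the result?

3

LEFT JOIN keeps every row from `patients`; unmatched rows get NULL for `visits`'s columns.
Matching on p.pid = v.pid.
- p[0] pid=6 → no match; kept with NULLs on the v side.
- p[1] pid=5 → 1 match(es) in v → 1 row(s).
- p[2] pid=6 → no match; kept with NULLs on the v side.
Total: 1 matched + 2 padded = 3 rows.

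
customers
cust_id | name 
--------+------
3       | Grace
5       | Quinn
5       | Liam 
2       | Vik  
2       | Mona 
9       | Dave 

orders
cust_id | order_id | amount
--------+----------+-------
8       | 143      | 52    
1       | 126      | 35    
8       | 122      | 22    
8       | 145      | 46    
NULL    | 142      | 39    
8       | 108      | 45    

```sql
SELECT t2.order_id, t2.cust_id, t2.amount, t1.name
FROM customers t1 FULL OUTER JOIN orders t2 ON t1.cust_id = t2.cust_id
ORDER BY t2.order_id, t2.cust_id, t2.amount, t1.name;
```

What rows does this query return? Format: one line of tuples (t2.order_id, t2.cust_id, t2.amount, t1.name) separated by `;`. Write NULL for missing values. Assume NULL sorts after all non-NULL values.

FULL OUTER JOIN keeps every row from both sides; unmatched rows get NULL for the other side's columns.
Matching on t1.cust_id = t2.cust_id. A NULL in a compared column never satisfies the condition.
Matched pairs: 0; unmatched t1 rows kept: 6; unmatched t2 rows kept: 6.

(108, 8, 45, NULL); (122, 8, 22, NULL); (126, 1, 35, NULL); (142, NULL, 39, NULL); (143, 8, 52, NULL); (145, 8, 46, NULL); (NULL, NULL, NULL, Dave); (NULL, NULL, NULL, Grace); (NULL, NULL, NULL, Liam); (NULL, NULL, NULL, Mona); (NULL, NULL, NULL, Quinn); (NULL, NULL, NULL, Vik)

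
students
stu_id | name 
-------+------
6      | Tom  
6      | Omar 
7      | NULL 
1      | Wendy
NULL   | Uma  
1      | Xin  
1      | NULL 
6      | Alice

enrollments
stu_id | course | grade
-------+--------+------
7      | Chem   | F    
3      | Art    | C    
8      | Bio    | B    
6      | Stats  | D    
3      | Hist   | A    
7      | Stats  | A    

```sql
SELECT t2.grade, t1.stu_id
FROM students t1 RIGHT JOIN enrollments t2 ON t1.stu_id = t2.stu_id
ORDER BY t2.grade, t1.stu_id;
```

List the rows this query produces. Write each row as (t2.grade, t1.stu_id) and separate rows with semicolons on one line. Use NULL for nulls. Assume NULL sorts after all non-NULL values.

RIGHT JOIN keeps every row from `enrollments`; unmatched rows get NULL for `students`'s columns.
Matching on t1.stu_id = t2.stu_id. A NULL in a compared column never satisfies the condition.
Matched pairs: 5; unmatched t2 rows kept: 3.

(A, 7); (A, NULL); (B, NULL); (C, NULL); (D, 6); (D, 6); (D, 6); (F, 7)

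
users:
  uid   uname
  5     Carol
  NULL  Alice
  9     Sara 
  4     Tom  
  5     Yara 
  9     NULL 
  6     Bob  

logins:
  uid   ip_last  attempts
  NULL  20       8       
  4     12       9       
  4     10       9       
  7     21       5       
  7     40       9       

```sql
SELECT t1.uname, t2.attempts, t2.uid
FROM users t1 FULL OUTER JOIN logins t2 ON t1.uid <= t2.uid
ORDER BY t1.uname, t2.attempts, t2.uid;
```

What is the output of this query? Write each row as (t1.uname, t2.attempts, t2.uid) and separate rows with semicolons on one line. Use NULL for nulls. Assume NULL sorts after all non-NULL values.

FULL OUTER JOIN keeps every row from both sides; unmatched rows get NULL for the other side's columns.
Matching on t1.uid <= t2.uid. A NULL in a compared column never satisfies the condition.
- t1[0] uid=5 → 2 match(es) in t2 → 2 row(s).
- t1[1] uid=NULL → no match; kept with NULLs on the t2 side.
- t1[2] uid=9 → no match; kept with NULLs on the t2 side.
- t1[3] uid=4 → 4 match(es) in t2 → 4 row(s).
- t1[4] uid=5 → 2 match(es) in t2 → 2 row(s).
- t1[5] uid=9 → no match; kept with NULLs on the t2 side.
- t1[6] uid=6 → 2 match(es) in t2 → 2 row(s).
- 1 t2 row(s) had no t1 match → kept, t1 columns NULL.

(Alice, NULL, NULL); (Bob, 5, 7); (Bob, 9, 7); (Carol, 5, 7); (Carol, 9, 7); (Sara, NULL, NULL); (Tom, 5, 7); (Tom, 9, 4); (Tom, 9, 4); (Tom, 9, 7); (Yara, 5, 7); (Yara, 9, 7); (NULL, 8, NULL); (NULL, NULL, NULL)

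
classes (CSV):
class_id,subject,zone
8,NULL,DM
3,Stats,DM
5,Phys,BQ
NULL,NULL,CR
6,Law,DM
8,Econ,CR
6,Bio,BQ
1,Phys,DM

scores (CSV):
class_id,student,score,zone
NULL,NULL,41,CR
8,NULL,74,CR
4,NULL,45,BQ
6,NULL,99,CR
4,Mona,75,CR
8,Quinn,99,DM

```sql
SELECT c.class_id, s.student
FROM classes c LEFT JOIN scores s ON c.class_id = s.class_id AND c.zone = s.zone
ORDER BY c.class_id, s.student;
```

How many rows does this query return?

LEFT JOIN keeps every row from `classes`; unmatched rows get NULL for `scores`'s columns.
Matching on c.class_id = s.class_id AND c.zone = s.zone. A NULL in a compared column never satisfies the condition.
- class_id=8, zone=DM: 1 matching s row(s), so 1 row(s) emitted.
- class_id=3, zone=DM: no s row matches, row kept with s columns NULL.
- class_id=5, zone=BQ: no s row matches, row kept with s columns NULL.
- class_id=NULL, zone=CR: no s row matches, row kept with s columns NULL.
- class_id=6, zone=DM: no s row matches, row kept with s columns NULL.
- class_id=8, zone=CR: 1 matching s row(s), so 1 row(s) emitted.
- class_id=6, zone=BQ: no s row matches, row kept with s columns NULL.
- class_id=1, zone=DM: no s row matches, row kept with s columns NULL.
Total: 2 matched + 6 padded = 8 rows.

8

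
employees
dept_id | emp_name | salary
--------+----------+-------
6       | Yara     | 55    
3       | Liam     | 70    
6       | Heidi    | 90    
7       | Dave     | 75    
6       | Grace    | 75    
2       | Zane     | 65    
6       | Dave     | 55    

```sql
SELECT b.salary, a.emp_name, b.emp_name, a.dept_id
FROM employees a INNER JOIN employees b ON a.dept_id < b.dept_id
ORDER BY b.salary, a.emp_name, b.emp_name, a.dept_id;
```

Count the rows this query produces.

15

INNER JOIN keeps only pairs where the ON condition holds.
Matching on a.dept_id < b.dept_id.
- a row (dept_id=6): matches 1 b row(s) → 1 output row(s).
- a row (dept_id=3): matches 5 b row(s) → 5 output row(s).
- a row (dept_id=6): matches 1 b row(s) → 1 output row(s).
- a row (dept_id=7): no match → dropped.
- a row (dept_id=6): matches 1 b row(s) → 1 output row(s).
- a row (dept_id=2): matches 6 b row(s) → 6 output row(s).
- a row (dept_id=6): matches 1 b row(s) → 1 output row(s).
Total: 15 rows.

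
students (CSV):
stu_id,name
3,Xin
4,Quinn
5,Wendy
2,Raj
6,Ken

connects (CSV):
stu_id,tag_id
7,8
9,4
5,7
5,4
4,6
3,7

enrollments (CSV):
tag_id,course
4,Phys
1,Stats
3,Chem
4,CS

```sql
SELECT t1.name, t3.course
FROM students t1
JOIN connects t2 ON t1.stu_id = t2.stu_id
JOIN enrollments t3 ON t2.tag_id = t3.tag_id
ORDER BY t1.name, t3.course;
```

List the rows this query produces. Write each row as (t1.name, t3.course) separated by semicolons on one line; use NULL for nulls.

(Wendy, CS); (Wendy, Phys)

Step 1 — t1 INNER JOIN t2 on stu_id → 4 row(s).
Then INNER JOIN `enrollments t3` on tag_id: keep only rows whose t2.tag_id appears in t3.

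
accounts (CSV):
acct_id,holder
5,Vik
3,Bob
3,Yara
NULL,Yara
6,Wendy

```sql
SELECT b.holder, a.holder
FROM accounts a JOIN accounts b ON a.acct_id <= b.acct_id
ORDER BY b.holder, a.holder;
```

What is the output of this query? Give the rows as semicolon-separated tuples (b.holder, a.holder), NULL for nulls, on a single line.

(Bob, Bob); (Bob, Yara); (Vik, Bob); (Vik, Vik); (Vik, Yara); (Wendy, Bob); (Wendy, Vik); (Wendy, Wendy); (Wendy, Yara); (Yara, Bob); (Yara, Yara)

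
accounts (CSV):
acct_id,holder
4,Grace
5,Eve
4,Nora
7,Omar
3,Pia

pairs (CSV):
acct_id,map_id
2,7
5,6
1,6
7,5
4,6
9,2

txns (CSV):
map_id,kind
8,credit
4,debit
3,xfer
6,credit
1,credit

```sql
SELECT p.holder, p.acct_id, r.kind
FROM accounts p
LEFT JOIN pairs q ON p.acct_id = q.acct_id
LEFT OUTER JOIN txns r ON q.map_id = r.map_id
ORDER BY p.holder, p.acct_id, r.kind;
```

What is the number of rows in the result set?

Step 1 — p LEFT JOIN q on acct_id → 5 row(s).
Then LEFT JOIN `txns r` on map_id: each of those 5 rows is kept; rows whose q.map_id has no match in r get NULL for r's columns.
Result: 5 row(s).

5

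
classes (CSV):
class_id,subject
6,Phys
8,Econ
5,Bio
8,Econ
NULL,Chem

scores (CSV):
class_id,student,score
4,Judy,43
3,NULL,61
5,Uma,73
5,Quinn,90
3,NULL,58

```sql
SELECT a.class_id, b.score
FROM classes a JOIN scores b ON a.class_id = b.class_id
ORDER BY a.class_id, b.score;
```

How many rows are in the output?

2

INNER JOIN keeps only pairs where the ON condition holds.
Matching on a.class_id = b.class_id. A NULL in a compared column never satisfies the condition.
Matched pairs: 2.
Total: 2 rows.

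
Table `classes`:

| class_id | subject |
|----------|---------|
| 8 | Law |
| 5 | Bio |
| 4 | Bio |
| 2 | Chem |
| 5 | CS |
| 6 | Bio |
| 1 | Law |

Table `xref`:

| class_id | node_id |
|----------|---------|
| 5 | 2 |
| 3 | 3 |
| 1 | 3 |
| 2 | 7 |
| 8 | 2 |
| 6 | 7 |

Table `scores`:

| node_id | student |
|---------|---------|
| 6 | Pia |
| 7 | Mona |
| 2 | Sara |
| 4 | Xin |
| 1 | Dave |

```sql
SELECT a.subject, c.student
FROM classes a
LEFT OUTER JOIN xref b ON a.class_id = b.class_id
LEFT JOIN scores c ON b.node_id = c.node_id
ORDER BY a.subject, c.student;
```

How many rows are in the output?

7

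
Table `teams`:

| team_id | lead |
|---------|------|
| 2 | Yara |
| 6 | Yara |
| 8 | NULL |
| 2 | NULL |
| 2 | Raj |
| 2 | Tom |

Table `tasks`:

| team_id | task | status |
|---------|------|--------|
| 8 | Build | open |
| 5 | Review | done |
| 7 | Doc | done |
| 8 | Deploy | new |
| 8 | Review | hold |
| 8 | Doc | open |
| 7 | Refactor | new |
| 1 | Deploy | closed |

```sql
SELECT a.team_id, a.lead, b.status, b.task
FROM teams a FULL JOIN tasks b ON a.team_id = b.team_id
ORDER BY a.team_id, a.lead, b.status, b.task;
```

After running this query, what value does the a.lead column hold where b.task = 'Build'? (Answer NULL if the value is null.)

NULL

FULL OUTER JOIN keeps every row from both sides; unmatched rows get NULL for the other side's columns.
Matching on a.team_id = b.team_id.
- a (team_id=2) has no partner → padded with NULL.
- a (team_id=6) has no partner → padded with NULL.
- a (team_id=8) pairs with 4 row(s) of b.
- a (team_id=2) has no partner → padded with NULL.
- a (team_id=2) has no partner → padded with NULL.
- a (team_id=2) has no partner → padded with NULL.
- 4 b row(s) had no a match → kept, a columns NULL.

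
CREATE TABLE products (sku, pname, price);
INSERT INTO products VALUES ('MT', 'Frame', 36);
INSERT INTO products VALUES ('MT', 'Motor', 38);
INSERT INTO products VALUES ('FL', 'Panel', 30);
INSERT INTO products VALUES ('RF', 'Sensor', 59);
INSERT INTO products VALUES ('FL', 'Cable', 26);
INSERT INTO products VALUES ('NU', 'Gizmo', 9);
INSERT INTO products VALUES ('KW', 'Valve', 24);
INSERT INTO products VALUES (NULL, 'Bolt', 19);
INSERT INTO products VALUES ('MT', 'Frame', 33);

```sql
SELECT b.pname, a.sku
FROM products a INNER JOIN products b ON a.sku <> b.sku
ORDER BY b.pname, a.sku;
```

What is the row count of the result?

INNER JOIN keeps only pairs where the ON condition holds.
Matching on a.sku <> b.sku. A NULL in a compared column never satisfies the condition.
Matched pairs: 48.
Total: 48 rows.

48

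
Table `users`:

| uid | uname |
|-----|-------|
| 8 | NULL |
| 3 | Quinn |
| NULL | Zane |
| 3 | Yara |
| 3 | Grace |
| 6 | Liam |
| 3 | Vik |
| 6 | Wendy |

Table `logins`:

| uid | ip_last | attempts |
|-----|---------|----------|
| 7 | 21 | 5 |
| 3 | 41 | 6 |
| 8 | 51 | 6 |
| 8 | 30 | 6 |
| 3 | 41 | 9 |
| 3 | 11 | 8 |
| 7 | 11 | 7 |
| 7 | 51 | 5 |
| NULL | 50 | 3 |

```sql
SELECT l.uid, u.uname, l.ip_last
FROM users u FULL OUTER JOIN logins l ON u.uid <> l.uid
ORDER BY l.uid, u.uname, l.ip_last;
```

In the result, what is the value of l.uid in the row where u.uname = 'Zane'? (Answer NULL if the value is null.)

FULL OUTER JOIN keeps every row from both sides; unmatched rows get NULL for the other side's columns.
Matching on u.uid <> l.uid. A NULL in a compared column never satisfies the condition.
- u[0] uid=8 → 6 match(es) in l → 6 row(s).
- u[1] uid=3 → 5 match(es) in l → 5 row(s).
- u[2] uid=NULL → no match; kept with NULLs on the l side.
- u[3] uid=3 → 5 match(es) in l → 5 row(s).
- u[4] uid=3 → 5 match(es) in l → 5 row(s).
- u[5] uid=6 → 8 match(es) in l → 8 row(s).
- u[6] uid=3 → 5 match(es) in l → 5 row(s).
- u[7] uid=6 → 8 match(es) in l → 8 row(s).
- 1 row(s) from l found no u partner → padded with NULL.

NULL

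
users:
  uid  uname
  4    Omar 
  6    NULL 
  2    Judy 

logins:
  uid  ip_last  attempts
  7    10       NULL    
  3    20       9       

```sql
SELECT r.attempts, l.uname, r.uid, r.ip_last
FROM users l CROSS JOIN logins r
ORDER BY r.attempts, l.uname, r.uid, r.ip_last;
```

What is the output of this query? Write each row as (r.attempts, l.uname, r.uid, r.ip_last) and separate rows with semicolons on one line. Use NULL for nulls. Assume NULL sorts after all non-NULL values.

CROSS JOIN pairs every row of `users` with every row of `logins`: 3 × 2 = 6 rows.
After projecting and ordering:
r.attempts | l.uname | r.uid | r.ip_last
9 | Judy | 3 | 20
9 | Omar | 3 | 20
9 | NULL | 3 | 20
NULL | Judy | 7 | 10
NULL | Omar | 7 | 10
NULL | NULL | 7 | 10

(9, Judy, 3, 20); (9, Omar, 3, 20); (9, NULL, 3, 20); (NULL, Judy, 7, 10); (NULL, Omar, 7, 10); (NULL, NULL, 7, 10)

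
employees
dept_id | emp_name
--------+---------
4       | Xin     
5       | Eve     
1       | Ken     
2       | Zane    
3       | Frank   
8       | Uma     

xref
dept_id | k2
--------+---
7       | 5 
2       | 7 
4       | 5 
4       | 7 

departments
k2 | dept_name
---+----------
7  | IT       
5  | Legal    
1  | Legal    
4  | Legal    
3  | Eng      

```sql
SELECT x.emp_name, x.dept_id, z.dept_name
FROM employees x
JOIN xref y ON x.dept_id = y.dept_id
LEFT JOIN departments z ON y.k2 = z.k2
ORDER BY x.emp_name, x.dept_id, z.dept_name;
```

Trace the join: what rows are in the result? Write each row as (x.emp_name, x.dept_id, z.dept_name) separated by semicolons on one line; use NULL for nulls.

(Xin, 4, IT); (Xin, 4, Legal); (Zane, 2, IT)

Evaluate left to right. First `employees x INNER JOIN xref y` on dept_id: 3 row(s).
Then LEFT JOIN `departments z` on k2: each of those 3 rows is kept; rows whose y.k2 has no match in z get NULL for z's columns.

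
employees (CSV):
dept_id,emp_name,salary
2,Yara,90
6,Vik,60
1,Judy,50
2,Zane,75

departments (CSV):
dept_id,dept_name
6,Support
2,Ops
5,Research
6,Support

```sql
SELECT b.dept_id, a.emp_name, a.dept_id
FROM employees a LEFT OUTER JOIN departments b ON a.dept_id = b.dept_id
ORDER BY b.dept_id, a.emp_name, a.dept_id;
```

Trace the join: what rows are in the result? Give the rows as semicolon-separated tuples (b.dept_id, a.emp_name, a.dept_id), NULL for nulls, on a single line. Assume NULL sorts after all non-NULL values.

(2, Yara, 2); (2, Zane, 2); (6, Vik, 6); (6, Vik, 6); (NULL, Judy, 1)

LEFT JOIN keeps every row from `employees`; unmatched rows get NULL for `departments`'s columns.
Matching on a.dept_id = b.dept_id.
- a (dept_id=2) pairs with 1 row(s) of b.
- a (dept_id=6) pairs with 2 row(s) of b.
- a (dept_id=1) has no partner → padded with NULL.
- a (dept_id=2) pairs with 1 row(s) of b.
After projecting and ordering:
b.dept_id | a.emp_name | a.dept_id
2 | Yara | 2
2 | Zane | 2
6 | Vik | 6
6 | Vik | 6
NULL | Judy | 1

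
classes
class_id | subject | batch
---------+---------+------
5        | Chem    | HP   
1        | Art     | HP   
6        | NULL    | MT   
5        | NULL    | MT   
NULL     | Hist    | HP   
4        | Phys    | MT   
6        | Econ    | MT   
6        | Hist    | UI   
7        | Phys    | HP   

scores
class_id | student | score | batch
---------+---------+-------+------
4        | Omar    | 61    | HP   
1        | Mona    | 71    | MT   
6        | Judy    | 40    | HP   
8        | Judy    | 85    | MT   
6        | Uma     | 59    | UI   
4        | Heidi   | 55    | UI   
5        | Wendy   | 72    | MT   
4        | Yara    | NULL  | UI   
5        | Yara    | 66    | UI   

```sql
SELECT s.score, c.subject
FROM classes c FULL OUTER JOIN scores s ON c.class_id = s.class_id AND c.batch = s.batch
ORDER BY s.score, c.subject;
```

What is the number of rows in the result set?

16

FULL OUTER JOIN keeps every row from both sides; unmatched rows get NULL for the other side's columns.
Matching on c.class_id = s.class_id AND c.batch = s.batch. A NULL in a compared column never satisfies the condition.
- class_id=5, batch=HP: no s row matches, row kept with s columns NULL.
- class_id=1, batch=HP: no s row matches, row kept with s columns NULL.
- class_id=6, batch=MT: no s row matches, row kept with s columns NULL.
- class_id=5, batch=MT: 1 matching s row(s), so 1 row(s) emitted.
- class_id=NULL, batch=HP: no s row matches, row kept with s columns NULL.
- class_id=4, batch=MT: no s row matches, row kept with s columns NULL.
- class_id=6, batch=MT: no s row matches, row kept with s columns NULL.
- class_id=6, batch=UI: 1 matching s row(s), so 1 row(s) emitted.
- class_id=7, batch=HP: no s row matches, row kept with s columns NULL.
- plus 7 unmatched s row(s), each kept with NULL c columns.
Total: 2 matched + 14 padded = 16 rows.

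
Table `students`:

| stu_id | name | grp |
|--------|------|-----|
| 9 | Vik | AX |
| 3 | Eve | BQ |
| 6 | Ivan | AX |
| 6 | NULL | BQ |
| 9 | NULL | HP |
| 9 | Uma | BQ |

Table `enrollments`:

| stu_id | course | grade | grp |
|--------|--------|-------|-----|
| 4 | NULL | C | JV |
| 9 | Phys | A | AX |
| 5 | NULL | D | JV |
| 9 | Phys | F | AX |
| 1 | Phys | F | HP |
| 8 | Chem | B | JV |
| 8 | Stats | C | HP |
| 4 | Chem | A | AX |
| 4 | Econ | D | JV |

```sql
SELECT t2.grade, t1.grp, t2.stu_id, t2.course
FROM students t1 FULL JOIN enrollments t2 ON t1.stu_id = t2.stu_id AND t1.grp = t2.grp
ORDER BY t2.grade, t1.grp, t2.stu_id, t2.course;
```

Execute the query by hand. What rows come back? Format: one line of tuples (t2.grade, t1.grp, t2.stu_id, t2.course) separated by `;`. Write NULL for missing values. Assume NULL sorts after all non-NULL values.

(A, AX, 9, Phys); (A, NULL, 4, Chem); (B, NULL, 8, Chem); (C, NULL, 4, NULL); (C, NULL, 8, Stats); (D, NULL, 4, Econ); (D, NULL, 5, NULL); (F, AX, 9, Phys); (F, NULL, 1, Phys); (NULL, AX, NULL, NULL); (NULL, BQ, NULL, NULL); (NULL, BQ, NULL, NULL); (NULL, BQ, NULL, NULL); (NULL, HP, NULL, NULL)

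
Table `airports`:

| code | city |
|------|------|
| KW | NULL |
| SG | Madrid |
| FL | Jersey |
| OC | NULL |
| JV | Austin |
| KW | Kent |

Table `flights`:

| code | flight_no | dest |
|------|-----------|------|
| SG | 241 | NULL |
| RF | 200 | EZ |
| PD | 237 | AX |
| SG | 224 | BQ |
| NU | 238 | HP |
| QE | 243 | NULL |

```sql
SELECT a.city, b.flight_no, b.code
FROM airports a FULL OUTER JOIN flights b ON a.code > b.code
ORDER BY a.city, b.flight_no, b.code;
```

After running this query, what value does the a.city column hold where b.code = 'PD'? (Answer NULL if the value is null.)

FULL OUTER JOIN keeps every row from both sides; unmatched rows get NULL for the other side's columns.
Matching on a.code > b.code.
Matched pairs: 5; unmatched a rows kept: 4; unmatched b rows kept: 2.

Madrid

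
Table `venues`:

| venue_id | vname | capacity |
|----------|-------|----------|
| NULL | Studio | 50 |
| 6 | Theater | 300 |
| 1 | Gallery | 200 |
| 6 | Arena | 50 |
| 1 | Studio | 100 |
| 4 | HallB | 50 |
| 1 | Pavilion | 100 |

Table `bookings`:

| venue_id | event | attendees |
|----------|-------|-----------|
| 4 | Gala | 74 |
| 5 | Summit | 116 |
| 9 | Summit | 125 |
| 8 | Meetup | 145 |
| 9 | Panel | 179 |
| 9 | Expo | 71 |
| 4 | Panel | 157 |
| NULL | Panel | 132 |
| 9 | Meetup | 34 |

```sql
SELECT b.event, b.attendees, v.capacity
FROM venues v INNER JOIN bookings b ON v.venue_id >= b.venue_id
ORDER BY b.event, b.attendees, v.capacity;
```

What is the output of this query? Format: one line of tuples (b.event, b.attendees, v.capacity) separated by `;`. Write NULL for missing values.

(Gala, 74, 50); (Gala, 74, 50); (Gala, 74, 300); (Panel, 157, 50); (Panel, 157, 50); (Panel, 157, 300); (Summit, 116, 50); (Summit, 116, 300)

INNER JOIN keeps only pairs where the ON condition holds.
Matching on v.venue_id >= b.venue_id. A NULL in a compared column never satisfies the condition.
- v[0] venue_id=NULL → no match; dropped.
- v[1] venue_id=6 → 3 match(es) in b → 3 row(s).
- v[2] venue_id=1 → no match; dropped.
- v[3] venue_id=6 → 3 match(es) in b → 3 row(s).
- v[4] venue_id=1 → no match; dropped.
- v[5] venue_id=4 → 2 match(es) in b → 2 row(s).
- v[6] venue_id=1 → no match; dropped.
After projecting and ordering:
b.event | b.attendees | v.capacity
Gala | 74 | 50
Gala | 74 | 50
Gala | 74 | 300
Panel | 157 | 50
Panel | 157 | 50
Panel | 157 | 300
Summit | 116 | 50
Summit | 116 | 300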